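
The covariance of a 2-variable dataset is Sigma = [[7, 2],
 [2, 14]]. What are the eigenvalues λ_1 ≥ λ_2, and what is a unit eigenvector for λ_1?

Step 1 — characteristic polynomial of 2×2 Sigma:
  det(Sigma - λI) = λ² - trace · λ + det = 0.
  trace = 7 + 14 = 21, det = 7·14 - (2)² = 94.
Step 2 — discriminant:
  Δ = trace² - 4·det = 441 - 376 = 65.
Step 3 — eigenvalues:
  λ = (trace ± √Δ)/2 = (21 ± 8.0623)/2,
  λ_1 = 14.5311,  λ_2 = 6.4689.

Step 4 — unit eigenvector for λ_1: solve (Sigma - λ_1 I)v = 0. First row:
  (7 - 14.5311)·v_x + (2)·v_y = 0, i.e. (-7.5311)·v_x + (2)·v_y = 0,
  so v ∝ (b, λ_1 - a) = (2, 7.5311) = u.
  ||u|| = √((2)² + (7.5311)²) = √(60.7179) ≈ 7.7922,
  v_1 = u/||u|| ≈ (0.2567, 0.9665) (||v_1|| = 1).

λ_1 = 14.5311,  λ_2 = 6.4689;  v_1 ≈ (0.2567, 0.9665)


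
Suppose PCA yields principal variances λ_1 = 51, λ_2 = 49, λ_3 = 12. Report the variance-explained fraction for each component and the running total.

Step 1 — total variance = trace(Sigma) = Σ λ_i = 51 + 49 + 12 = 112.

Step 2 — fraction explained by component i = λ_i / Σ λ:
  PC1: 51/112 = 0.4554
  PC2: 49/112 = 0.4375
  PC3: 12/112 = 0.1071

Step 3 — cumulative fraction after k components = (λ_1 + ... + λ_k) / Σ λ:
  k = 1: 51/112 = 0.4554
  k = 2: (51 + 49)/112 = 100/112 = 0.8929
  k = 3: (51 + 49 + 12)/112 = 112/112 = 1

Summary (fraction, with percent):

explained: PC1 0.4554 (45.54%), PC2 0.4375 (43.75%), PC3 0.1071 (10.71%);  cumulative: 0.4554, 0.8929, 1


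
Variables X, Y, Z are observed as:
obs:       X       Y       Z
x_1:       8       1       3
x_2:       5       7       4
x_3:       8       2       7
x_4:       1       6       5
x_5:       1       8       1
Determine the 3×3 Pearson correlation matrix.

Step 1 — column means:
  mean(X) = (8 + 5 + 8 + 1 + 1) / 5 = 23/5 = 4.6
  mean(Y) = (1 + 7 + 2 + 6 + 8) / 5 = 24/5 = 4.8
  mean(Z) = (3 + 4 + 7 + 5 + 1) / 5 = 20/5 = 4

Step 2 — sample variances and covariances s[i,j] = (1/(n-1)) · Σ_k (x_{k,i} - mean_i) · (x_{k,j} - mean_j), with n-1 = 4:
  s[X,X] = ((3.4)·(3.4) + (0.4)·(0.4) + (3.4)·(3.4) + (-3.6)·(-3.6) + (-3.6)·(-3.6)) / 4 = 49.2/4 = 12.3
  s[X,Y] = ((3.4)·(-3.8) + (0.4)·(2.2) + (3.4)·(-2.8) + (-3.6)·(1.2) + (-3.6)·(3.2)) / 4 = -37.4/4 = -9.35
  s[X,Z] = ((3.4)·(-1) + (0.4)·(0) + (3.4)·(3) + (-3.6)·(1) + (-3.6)·(-3)) / 4 = 14/4 = 3.5
  s[Y,Y] = ((-3.8)·(-3.8) + (2.2)·(2.2) + (-2.8)·(-2.8) + (1.2)·(1.2) + (3.2)·(3.2)) / 4 = 38.8/4 = 9.7
  s[Y,Z] = ((-3.8)·(-1) + (2.2)·(0) + (-2.8)·(3) + (1.2)·(1) + (3.2)·(-3)) / 4 = -13/4 = -3.25
  s[Z,Z] = ((-1)·(-1) + (0)·(0) + (3)·(3) + (1)·(1) + (-3)·(-3)) / 4 = 20/4 = 5
  Sample standard deviations s_i = √(s[i,i]):
  s(X) = √(12.3) = 3.5071
  s(Y) = √(9.7) = 3.1145
  s(Z) = √(5) = 2.2361

Step 3 — r_{ij} = s_{ij} / (s_i · s_j):
  r[X,X] = 1 (diagonal).
  r[X,Y] = -9.35 / (3.5071 · 3.1145) = -9.35 / 10.9229 = -0.856
  r[X,Z] = 3.5 / (3.5071 · 2.2361) = 3.5 / 7.8422 = 0.4463
  r[Y,Y] = 1 (diagonal).
  r[Y,Z] = -3.25 / (3.1145 · 2.2361) = -3.25 / 6.9642 = -0.4667
  r[Z,Z] = 1 (diagonal).

R is symmetric with unit diagonal. Assembling:

R = [[1, -0.856, 0.4463],
 [-0.856, 1, -0.4667],
 [0.4463, -0.4667, 1]]


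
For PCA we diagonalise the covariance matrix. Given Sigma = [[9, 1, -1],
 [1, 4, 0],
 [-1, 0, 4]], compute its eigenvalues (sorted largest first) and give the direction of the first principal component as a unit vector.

Step 1 — characteristic polynomial p(λ) = det(λI - Sigma) = λ³ - tr·λ² + c_1·λ - det, where tr = trace, c_1 = sum of the principal 2×2 minors, det = det(Sigma):
  tr = 9 + 4 + 4 = 17,
  c_1 = (9·4 - (1)²) + (9·4 - (-1)²) + (4·4 - (0)²) = 35 + 35 + 16 = 86,
  det = 9·(4·4 - (0)²) - (1)·((1)·4 - (0)·(-1)) + (-1)·((1)·(0) - 4·(-1)) = 9·(16) - (1)·(4) + (-1)·(4) = 136.
  So p(λ) = λ³ - 17λ² + 86λ - 136.
Step 2 — look for an integer root (rational root theorem: any rational root is an integer divisor of 136). Testing λ = 4:
  p(4) = 64 - 272 + 344 - 136 = 0  ✓
  Dividing out (λ - 4): p(λ) = (λ - 4)(λ² - 13λ + 34).
Step 3 — remaining eigenvalues from the quadratic λ² - 13λ + 34 = 0:
  Δ = 13² - 4·34 = 169 - 136 = 33,  λ = (13 ± √33)/2 = (13 ± 5.7446)/2 ≈ 9.3723 or 3.6277.
  Sorted: λ_1 = 9.3723,  λ_2 = 4,  λ_3 = 3.6277  (check: sum = 17 = tr ✓).

Step 4 — unit eigenvector for λ_1 ≈ 9.3723: v spans the null space of (Sigma - λ_1 I), whose rows are
  r_1 = (-0.3723, 1, -1),  r_2 = (1, -5.3723, 0),  r_3 = (-1, 0, -5.3723).
  v is orthogonal to every row, so take v ∝ r_1 × r_2 = ((1)·(0) - (-1)·(-5.3723), (-1)·(1) - (-0.3723)·(0), (-0.3723)·(-5.3723) - (1)·(1)) ≈ (-5.3723, -1, 1).
  Rescale (multiply by -1 so the first nonzero entry is positive): u = (5.3723, 1, -1).
  ||u|| = √((5.3723)² + (1)² + (-1)²) = √(30.8614) ≈ 5.5553,  v_1 = u/||u|| ≈ (0.9671, 0.18, -0.18) (||v_1|| = 1).

λ_1 = 9.3723,  λ_2 = 4,  λ_3 = 3.6277;  v_1 ≈ (0.9671, 0.18, -0.18)


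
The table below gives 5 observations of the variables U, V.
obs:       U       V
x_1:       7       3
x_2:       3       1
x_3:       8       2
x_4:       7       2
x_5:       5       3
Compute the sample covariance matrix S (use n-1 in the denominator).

Step 1 — column means:
  mean(U) = (7 + 3 + 8 + 7 + 5) / 5 = 30/5 = 6
  mean(V) = (3 + 1 + 2 + 2 + 3) / 5 = 11/5 = 2.2

Step 2 — sample covariance S[i,j] = (1/(n-1)) · Σ_k (x_{k,i} - mean_i) · (x_{k,j} - mean_j), with n-1 = 4.
  S[U,U] = ((1)·(1) + (-3)·(-3) + (2)·(2) + (1)·(1) + (-1)·(-1)) / 4 = 16/4 = 4
  S[U,V] = ((1)·(0.8) + (-3)·(-1.2) + (2)·(-0.2) + (1)·(-0.2) + (-1)·(0.8)) / 4 = 3/4 = 0.75
  S[V,V] = ((0.8)·(0.8) + (-1.2)·(-1.2) + (-0.2)·(-0.2) + (-0.2)·(-0.2) + (0.8)·(0.8)) / 4 = 2.8/4 = 0.7

S is symmetric (S[j,i] = S[i,j]). Assembling:

S = [[4, 0.75],
 [0.75, 0.7]]


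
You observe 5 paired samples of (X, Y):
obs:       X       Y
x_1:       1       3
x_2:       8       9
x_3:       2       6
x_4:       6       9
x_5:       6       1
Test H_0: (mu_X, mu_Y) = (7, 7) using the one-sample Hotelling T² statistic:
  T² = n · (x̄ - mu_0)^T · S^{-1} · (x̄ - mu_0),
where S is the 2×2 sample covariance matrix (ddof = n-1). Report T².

Step 1 — sample mean vector:
  mean(X) = (1 + 8 + 2 + 6 + 6) / 5 = 23/5 = 4.6
  mean(Y) = (3 + 9 + 6 + 9 + 1) / 5 = 28/5 = 5.6
  x̄ = (4.6, 5.6),  deviation x̄ - mu_0 = (4.6, 5.6) - (7, 7) = (-2.4, -1.4).

Step 2 — sample covariance matrix, S[i,j] = (1/(n-1)) · Σ_k (x_{k,i} - mean_i) · (x_{k,j} - mean_j), divisor n-1 = 4:
  S[X,X] = ((-3.6)·(-3.6) + (3.4)·(3.4) + (-2.6)·(-2.6) + (1.4)·(1.4) + (1.4)·(1.4)) / 4 = 35.2/4 = 8.8
  S[X,Y] = ((-3.6)·(-2.6) + (3.4)·(3.4) + (-2.6)·(0.4) + (1.4)·(3.4) + (1.4)·(-4.6)) / 4 = 18.2/4 = 4.55
  S[Y,Y] = ((-2.6)·(-2.6) + (3.4)·(3.4) + (0.4)·(0.4) + (3.4)·(3.4) + (-4.6)·(-4.6)) / 4 = 51.2/4 = 12.8
  S = [[8.8, 4.55],
 [4.55, 12.8]].

Step 3 — invert S. det(S) = 8.8·12.8 - (4.55)² = 91.9375.
  S^{-1} = (1/det) · [[d, -b], [-b, a]] = [[0.1392, -0.0495],
 [-0.0495, 0.0957]].

Step 4 — quadratic form (x̄ - mu_0)^T · S^{-1} · (x̄ - mu_0):
  S^{-1} · (x̄ - mu_0) = (-0.2649, -0.0152),
  (x̄ - mu_0)^T · [...] = (-2.4)·(-0.2649) + (-1.4)·(-0.0152) = 0.657.

Step 5 — scale by n: T² = 5 · 0.657 = 3.2848.

T² ≈ 3.2848


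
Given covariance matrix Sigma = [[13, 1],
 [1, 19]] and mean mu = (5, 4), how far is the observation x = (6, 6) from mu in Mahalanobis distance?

Step 1 — centre the observation: (x - mu) = (1, 2).

Step 2 — invert Sigma. det(Sigma) = 13·19 - (1)² = 246.
  Sigma^{-1} = (1/det) · [[d, -b], [-b, a]] = [[0.0772, -0.0041],
 [-0.0041, 0.0528]].

Step 3 — form the quadratic (x - mu)^T · Sigma^{-1} · (x - mu):
  Sigma^{-1} · (x - mu) = (0.0691, 0.1016).
  (x - mu)^T · [Sigma^{-1} · (x - mu)] = (1)·(0.0691) + (2)·(0.1016) = 0.2724.

Step 4 — take square root: d = √(0.2724) ≈ 0.5219.

d(x, mu) = √(0.2724) ≈ 0.5219


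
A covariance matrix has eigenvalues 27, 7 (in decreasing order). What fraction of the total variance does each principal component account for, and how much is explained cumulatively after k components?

Step 1 — total variance = trace(Sigma) = Σ λ_i = 27 + 7 = 34.

Step 2 — fraction explained by component i = λ_i / Σ λ:
  PC1: 27/34 = 0.7941
  PC2: 7/34 = 0.2059

Step 3 — cumulative fraction after k components = (λ_1 + ... + λ_k) / Σ λ:
  k = 1: 27/34 = 0.7941
  k = 2: (27 + 7)/34 = 34/34 = 1

Summary (fraction, with percent):

explained: PC1 0.7941 (79.41%), PC2 0.2059 (20.59%);  cumulative: 0.7941, 1


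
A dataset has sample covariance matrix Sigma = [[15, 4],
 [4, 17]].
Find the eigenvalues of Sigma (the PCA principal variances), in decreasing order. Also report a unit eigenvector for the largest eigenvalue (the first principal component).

Step 1 — characteristic polynomial of 2×2 Sigma:
  det(Sigma - λI) = λ² - trace · λ + det = 0.
  trace = 15 + 17 = 32, det = 15·17 - (4)² = 239.
Step 2 — discriminant:
  Δ = trace² - 4·det = 1024 - 956 = 68.
Step 3 — eigenvalues:
  λ = (trace ± √Δ)/2 = (32 ± 8.2462)/2,
  λ_1 = 20.1231,  λ_2 = 11.8769.

Step 4 — unit eigenvector for λ_1: solve (Sigma - λ_1 I)v = 0. First row:
  (15 - 20.1231)·v_x + (4)·v_y = 0, i.e. (-5.1231)·v_x + (4)·v_y = 0,
  so v ∝ (b, λ_1 - a) = (4, 5.1231) = u.
  ||u|| = √((4)² + (5.1231)²) = √(42.2462) ≈ 6.4997,
  v_1 = u/||u|| ≈ (0.6154, 0.7882) (||v_1|| = 1).

λ_1 = 20.1231,  λ_2 = 11.8769;  v_1 ≈ (0.6154, 0.7882)


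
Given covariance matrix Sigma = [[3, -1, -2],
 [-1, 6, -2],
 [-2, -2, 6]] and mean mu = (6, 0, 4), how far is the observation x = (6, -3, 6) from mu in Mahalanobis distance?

Step 1 — centre the observation: (x - mu) = (0, -3, 2).

Step 2 — invert Sigma (cofactor / det for 3×3, or solve directly):
  Sigma^{-1} = [[0.5517, 0.1724, 0.2414],
 [0.1724, 0.2414, 0.1379],
 [0.2414, 0.1379, 0.2931]].

Step 3 — form the quadratic (x - mu)^T · Sigma^{-1} · (x - mu):
  Sigma^{-1} · (x - mu) = (-0.0345, -0.4483, 0.1724).
  (x - mu)^T · [Sigma^{-1} · (x - mu)] = (0)·(-0.0345) + (-3)·(-0.4483) + (2)·(0.1724) = 1.6897.

Step 4 — take square root: d = √(1.6897) ≈ 1.2999.

d(x, mu) = √(1.6897) ≈ 1.2999


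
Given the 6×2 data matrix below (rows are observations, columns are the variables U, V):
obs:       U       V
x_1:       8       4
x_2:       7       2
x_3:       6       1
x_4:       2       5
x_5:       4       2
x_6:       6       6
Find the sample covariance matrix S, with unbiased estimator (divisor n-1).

Step 1 — column means:
  mean(U) = (8 + 7 + 6 + 2 + 4 + 6) / 6 = 33/6 = 5.5
  mean(V) = (4 + 2 + 1 + 5 + 2 + 6) / 6 = 20/6 = 3.3333

Step 2 — sample covariance S[i,j] = (1/(n-1)) · Σ_k (x_{k,i} - mean_i) · (x_{k,j} - mean_j), with n-1 = 5.
  S[U,U] = ((2.5)·(2.5) + (1.5)·(1.5) + (0.5)·(0.5) + (-3.5)·(-3.5) + (-1.5)·(-1.5) + (0.5)·(0.5)) / 5 = 23.5/5 = 4.7
  S[U,V] = ((2.5)·(0.6667) + (1.5)·(-1.3333) + (0.5)·(-2.3333) + (-3.5)·(1.6667) + (-1.5)·(-1.3333) + (0.5)·(2.6667)) / 5 = -4/5 = -0.8
  S[V,V] = ((0.6667)·(0.6667) + (-1.3333)·(-1.3333) + (-2.3333)·(-2.3333) + (1.6667)·(1.6667) + (-1.3333)·(-1.3333) + (2.6667)·(2.6667)) / 5 = 19.3333/5 = 3.8667

S is symmetric (S[j,i] = S[i,j]). Assembling:

S = [[4.7, -0.8],
 [-0.8, 3.8667]]


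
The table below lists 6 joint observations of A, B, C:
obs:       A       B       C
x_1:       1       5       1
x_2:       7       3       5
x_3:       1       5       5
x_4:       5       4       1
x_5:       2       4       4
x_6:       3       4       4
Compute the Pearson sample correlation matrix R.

Step 1 — column means:
  mean(A) = (1 + 7 + 1 + 5 + 2 + 3) / 6 = 19/6 = 3.1667
  mean(B) = (5 + 3 + 5 + 4 + 4 + 4) / 6 = 25/6 = 4.1667
  mean(C) = (1 + 5 + 5 + 1 + 4 + 4) / 6 = 20/6 = 3.3333

Step 2 — sample variances and covariances s[i,j] = (1/(n-1)) · Σ_k (x_{k,i} - mean_i) · (x_{k,j} - mean_j), with n-1 = 5:
  s[A,A] = ((-2.1667)·(-2.1667) + (3.8333)·(3.8333) + (-2.1667)·(-2.1667) + (1.8333)·(1.8333) + (-1.1667)·(-1.1667) + (-0.1667)·(-0.1667)) / 5 = 28.8333/5 = 5.7667
  s[A,B] = ((-2.1667)·(0.8333) + (3.8333)·(-1.1667) + (-2.1667)·(0.8333) + (1.8333)·(-0.1667) + (-1.1667)·(-0.1667) + (-0.1667)·(-0.1667)) / 5 = -8.1667/5 = -1.6333
  s[A,C] = ((-2.1667)·(-2.3333) + (3.8333)·(1.6667) + (-2.1667)·(1.6667) + (1.8333)·(-2.3333) + (-1.1667)·(0.6667) + (-0.1667)·(0.6667)) / 5 = 2.6667/5 = 0.5333
  s[B,B] = ((0.8333)·(0.8333) + (-1.1667)·(-1.1667) + (0.8333)·(0.8333) + (-0.1667)·(-0.1667) + (-0.1667)·(-0.1667) + (-0.1667)·(-0.1667)) / 5 = 2.8333/5 = 0.5667
  s[B,C] = ((0.8333)·(-2.3333) + (-1.1667)·(1.6667) + (0.8333)·(1.6667) + (-0.1667)·(-2.3333) + (-0.1667)·(0.6667) + (-0.1667)·(0.6667)) / 5 = -2.3333/5 = -0.4667
  s[C,C] = ((-2.3333)·(-2.3333) + (1.6667)·(1.6667) + (1.6667)·(1.6667) + (-2.3333)·(-2.3333) + (0.6667)·(0.6667) + (0.6667)·(0.6667)) / 5 = 17.3333/5 = 3.4667
  Sample standard deviations s_i = √(s[i,i]):
  s(A) = √(5.7667) = 2.4014
  s(B) = √(0.5667) = 0.7528
  s(C) = √(3.4667) = 1.8619

Step 3 — r_{ij} = s_{ij} / (s_i · s_j):
  r[A,A] = 1 (diagonal).
  r[A,B] = -1.6333 / (2.4014 · 0.7528) = -1.6333 / 1.8077 = -0.9035
  r[A,C] = 0.5333 / (2.4014 · 1.8619) = 0.5333 / 4.4711 = 0.1193
  r[B,B] = 1 (diagonal).
  r[B,C] = -0.4667 / (0.7528 · 1.8619) = -0.4667 / 1.4016 = -0.333
  r[C,C] = 1 (diagonal).

R is symmetric with unit diagonal. Assembling:

R = [[1, -0.9035, 0.1193],
 [-0.9035, 1, -0.333],
 [0.1193, -0.333, 1]]


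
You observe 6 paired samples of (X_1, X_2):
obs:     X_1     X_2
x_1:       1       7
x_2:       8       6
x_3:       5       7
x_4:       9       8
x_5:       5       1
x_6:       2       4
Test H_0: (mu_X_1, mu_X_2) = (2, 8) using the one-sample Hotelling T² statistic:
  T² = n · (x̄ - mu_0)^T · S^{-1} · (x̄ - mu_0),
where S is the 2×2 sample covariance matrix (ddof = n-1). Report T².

Step 1 — sample mean vector:
  mean(X_1) = (1 + 8 + 5 + 9 + 5 + 2) / 6 = 30/6 = 5
  mean(X_2) = (7 + 6 + 7 + 8 + 1 + 4) / 6 = 33/6 = 5.5
  x̄ = (5, 5.5),  deviation x̄ - mu_0 = (5, 5.5) - (2, 8) = (3, -2.5).

Step 2 — sample covariance matrix, S[i,j] = (1/(n-1)) · Σ_k (x_{k,i} - mean_i) · (x_{k,j} - mean_j), divisor n-1 = 5:
  S[X_1,X_1] = ((-4)·(-4) + (3)·(3) + (0)·(0) + (4)·(4) + (0)·(0) + (-3)·(-3)) / 5 = 50/5 = 10
  S[X_1,X_2] = ((-4)·(1.5) + (3)·(0.5) + (0)·(1.5) + (4)·(2.5) + (0)·(-4.5) + (-3)·(-1.5)) / 5 = 10/5 = 2
  S[X_2,X_2] = ((1.5)·(1.5) + (0.5)·(0.5) + (1.5)·(1.5) + (2.5)·(2.5) + (-4.5)·(-4.5) + (-1.5)·(-1.5)) / 5 = 33.5/5 = 6.7
  S = [[10, 2],
 [2, 6.7]].

Step 3 — invert S. det(S) = 10·6.7 - (2)² = 63.
  S^{-1} = (1/det) · [[d, -b], [-b, a]] = [[0.1063, -0.0317],
 [-0.0317, 0.1587]].

Step 4 — quadratic form (x̄ - mu_0)^T · S^{-1} · (x̄ - mu_0):
  S^{-1} · (x̄ - mu_0) = (0.3984, -0.4921),
  (x̄ - mu_0)^T · [...] = (3)·(0.3984) + (-2.5)·(-0.4921) = 2.4254.

Step 5 — scale by n: T² = 6 · 2.4254 = 14.5524.

T² ≈ 14.5524


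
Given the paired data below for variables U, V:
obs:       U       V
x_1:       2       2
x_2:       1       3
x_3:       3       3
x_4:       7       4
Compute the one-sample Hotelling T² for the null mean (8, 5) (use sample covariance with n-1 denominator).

Step 1 — sample mean vector:
  mean(U) = (2 + 1 + 3 + 7) / 4 = 13/4 = 3.25
  mean(V) = (2 + 3 + 3 + 4) / 4 = 12/4 = 3
  x̄ = (3.25, 3),  deviation x̄ - mu_0 = (3.25, 3) - (8, 5) = (-4.75, -2).

Step 2 — sample covariance matrix, S[i,j] = (1/(n-1)) · Σ_k (x_{k,i} - mean_i) · (x_{k,j} - mean_j), divisor n-1 = 3:
  S[U,U] = ((-1.25)·(-1.25) + (-2.25)·(-2.25) + (-0.25)·(-0.25) + (3.75)·(3.75)) / 3 = 20.75/3 = 6.9167
  S[U,V] = ((-1.25)·(-1) + (-2.25)·(0) + (-0.25)·(0) + (3.75)·(1)) / 3 = 5/3 = 1.6667
  S[V,V] = ((-1)·(-1) + (0)·(0) + (0)·(0) + (1)·(1)) / 3 = 2/3 = 0.6667
  S = [[6.9167, 1.6667],
 [1.6667, 0.6667]].

Step 3 — invert S. det(S) = 6.9167·0.6667 - (1.6667)² = 1.8333.
  S^{-1} = (1/det) · [[d, -b], [-b, a]] = [[0.3636, -0.9091],
 [-0.9091, 3.7727]].

Step 4 — quadratic form (x̄ - mu_0)^T · S^{-1} · (x̄ - mu_0):
  S^{-1} · (x̄ - mu_0) = (0.0909, -3.2273),
  (x̄ - mu_0)^T · [...] = (-4.75)·(0.0909) + (-2)·(-3.2273) = 6.0227.

Step 5 — scale by n: T² = 4 · 6.0227 = 24.0909.

T² ≈ 24.0909


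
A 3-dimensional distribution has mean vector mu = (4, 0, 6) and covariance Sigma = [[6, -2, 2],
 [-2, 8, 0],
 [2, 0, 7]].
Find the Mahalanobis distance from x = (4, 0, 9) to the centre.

Step 1 — centre the observation: (x - mu) = (0, 0, 3).

Step 2 — invert Sigma (cofactor / det for 3×3, or solve directly):
  Sigma^{-1} = [[0.2029, 0.0507, -0.058],
 [0.0507, 0.1377, -0.0145],
 [-0.058, -0.0145, 0.1594]].

Step 3 — form the quadratic (x - mu)^T · Sigma^{-1} · (x - mu):
  Sigma^{-1} · (x - mu) = (-0.1739, -0.0435, 0.4783).
  (x - mu)^T · [Sigma^{-1} · (x - mu)] = (0)·(-0.1739) + (0)·(-0.0435) + (3)·(0.4783) = 1.4348.

Step 4 — take square root: d = √(1.4348) ≈ 1.1978.

d(x, mu) = √(1.4348) ≈ 1.1978


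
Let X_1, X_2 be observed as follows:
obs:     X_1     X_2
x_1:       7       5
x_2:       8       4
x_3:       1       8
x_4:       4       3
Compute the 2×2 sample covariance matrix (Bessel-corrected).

Step 1 — column means:
  mean(X_1) = (7 + 8 + 1 + 4) / 4 = 20/4 = 5
  mean(X_2) = (5 + 4 + 8 + 3) / 4 = 20/4 = 5

Step 2 — sample covariance S[i,j] = (1/(n-1)) · Σ_k (x_{k,i} - mean_i) · (x_{k,j} - mean_j), with n-1 = 3.
  S[X_1,X_1] = ((2)·(2) + (3)·(3) + (-4)·(-4) + (-1)·(-1)) / 3 = 30/3 = 10
  S[X_1,X_2] = ((2)·(0) + (3)·(-1) + (-4)·(3) + (-1)·(-2)) / 3 = -13/3 = -4.3333
  S[X_2,X_2] = ((0)·(0) + (-1)·(-1) + (3)·(3) + (-2)·(-2)) / 3 = 14/3 = 4.6667

S is symmetric (S[j,i] = S[i,j]). Assembling:

S = [[10, -4.3333],
 [-4.3333, 4.6667]]


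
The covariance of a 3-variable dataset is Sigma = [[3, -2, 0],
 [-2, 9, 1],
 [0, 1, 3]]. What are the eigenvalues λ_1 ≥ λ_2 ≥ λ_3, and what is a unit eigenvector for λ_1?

Step 1 — characteristic polynomial p(λ) = det(λI - Sigma) = λ³ - tr·λ² + c_1·λ - det, where tr = trace, c_1 = sum of the principal 2×2 minors, det = det(Sigma):
  tr = 3 + 9 + 3 = 15,
  c_1 = (3·9 - (-2)²) + (3·3 - (0)²) + (9·3 - (1)²) = 23 + 9 + 26 = 58,
  det = 3·(9·3 - (1)²) - (-2)·((-2)·3 - (1)·(0)) + (0)·((-2)·(1) - 9·(0)) = 3·(26) - (-2)·(-6) + (0)·(-2) = 66.
  So p(λ) = λ³ - 15λ² + 58λ - 66.
Step 2 — look for an integer root (rational root theorem: any rational root is an integer divisor of 66). Testing λ = 3:
  p(3) = 27 - 135 + 174 - 66 = 0  ✓
  Dividing out (λ - 3): p(λ) = (λ - 3)(λ² - 12λ + 22).
Step 3 — remaining eigenvalues from the quadratic λ² - 12λ + 22 = 0:
  Δ = 12² - 4·22 = 144 - 88 = 56,  λ = (12 ± √56)/2 = (12 ± 7.4833)/2 ≈ 9.7417 or 2.2583.
  Sorted: λ_1 = 9.7417,  λ_2 = 3,  λ_3 = 2.2583  (check: sum = 15 = tr ✓).

Step 4 — unit eigenvector for λ_1 ≈ 9.7417: v spans the null space of (Sigma - λ_1 I), whose rows are
  r_1 = (-6.7417, -2, 0),  r_2 = (-2, -0.7417, 1),  r_3 = (0, 1, -6.7417).
  v is orthogonal to every row, so take v ∝ r_1 × r_2 = ((-2)·(1) - (0)·(-0.7417), (0)·(-2) - (-6.7417)·(1), (-6.7417)·(-0.7417) - (-2)·(-2)) ≈ (-2, 6.7417, 1).
  Rescale (multiply by -1 so the first nonzero entry is positive): u = (2, -6.7417, -1).
  ||u|| = √((2)² + (-6.7417)² + (-1)²) = √(50.4499) ≈ 7.1028,  v_1 = u/||u|| ≈ (0.2816, -0.9492, -0.1408) (||v_1|| = 1).

λ_1 = 9.7417,  λ_2 = 3,  λ_3 = 2.2583;  v_1 ≈ (0.2816, -0.9492, -0.1408)


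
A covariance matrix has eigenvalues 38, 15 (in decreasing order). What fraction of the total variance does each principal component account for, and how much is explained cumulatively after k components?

Step 1 — total variance = trace(Sigma) = Σ λ_i = 38 + 15 = 53.

Step 2 — fraction explained by component i = λ_i / Σ λ:
  PC1: 38/53 = 0.717
  PC2: 15/53 = 0.283

Step 3 — cumulative fraction after k components = (λ_1 + ... + λ_k) / Σ λ:
  k = 1: 38/53 = 0.717
  k = 2: (38 + 15)/53 = 53/53 = 1

Summary (fraction, with percent):

explained: PC1 0.717 (71.7%), PC2 0.283 (28.3%);  cumulative: 0.717, 1


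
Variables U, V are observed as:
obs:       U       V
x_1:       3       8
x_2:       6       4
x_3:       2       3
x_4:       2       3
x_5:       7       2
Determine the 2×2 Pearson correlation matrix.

Step 1 — column means:
  mean(U) = (3 + 6 + 2 + 2 + 7) / 5 = 20/5 = 4
  mean(V) = (8 + 4 + 3 + 3 + 2) / 5 = 20/5 = 4

Step 2 — sample variances and covariances s[i,j] = (1/(n-1)) · Σ_k (x_{k,i} - mean_i) · (x_{k,j} - mean_j), with n-1 = 4:
  s[U,U] = ((-1)·(-1) + (2)·(2) + (-2)·(-2) + (-2)·(-2) + (3)·(3)) / 4 = 22/4 = 5.5
  s[U,V] = ((-1)·(4) + (2)·(0) + (-2)·(-1) + (-2)·(-1) + (3)·(-2)) / 4 = -6/4 = -1.5
  s[V,V] = ((4)·(4) + (0)·(0) + (-1)·(-1) + (-1)·(-1) + (-2)·(-2)) / 4 = 22/4 = 5.5
  Sample standard deviations s_i = √(s[i,i]):
  s(U) = √(5.5) = 2.3452
  s(V) = √(5.5) = 2.3452

Step 3 — r_{ij} = s_{ij} / (s_i · s_j):
  r[U,U] = 1 (diagonal).
  r[U,V] = -1.5 / (2.3452 · 2.3452) = -1.5 / 5.5 = -0.2727
  r[V,V] = 1 (diagonal).

R is symmetric with unit diagonal. Assembling:

R = [[1, -0.2727],
 [-0.2727, 1]]


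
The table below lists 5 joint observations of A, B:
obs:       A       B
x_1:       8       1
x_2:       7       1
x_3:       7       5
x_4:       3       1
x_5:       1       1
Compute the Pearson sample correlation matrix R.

Step 1 — column means:
  mean(A) = (8 + 7 + 7 + 3 + 1) / 5 = 26/5 = 5.2
  mean(B) = (1 + 1 + 5 + 1 + 1) / 5 = 9/5 = 1.8

Step 2 — sample variances and covariances s[i,j] = (1/(n-1)) · Σ_k (x_{k,i} - mean_i) · (x_{k,j} - mean_j), with n-1 = 4:
  s[A,A] = ((2.8)·(2.8) + (1.8)·(1.8) + (1.8)·(1.8) + (-2.2)·(-2.2) + (-4.2)·(-4.2)) / 4 = 36.8/4 = 9.2
  s[A,B] = ((2.8)·(-0.8) + (1.8)·(-0.8) + (1.8)·(3.2) + (-2.2)·(-0.8) + (-4.2)·(-0.8)) / 4 = 7.2/4 = 1.8
  s[B,B] = ((-0.8)·(-0.8) + (-0.8)·(-0.8) + (3.2)·(3.2) + (-0.8)·(-0.8) + (-0.8)·(-0.8)) / 4 = 12.8/4 = 3.2
  Sample standard deviations s_i = √(s[i,i]):
  s(A) = √(9.2) = 3.0332
  s(B) = √(3.2) = 1.7889

Step 3 — r_{ij} = s_{ij} / (s_i · s_j):
  r[A,A] = 1 (diagonal).
  r[A,B] = 1.8 / (3.0332 · 1.7889) = 1.8 / 5.4259 = 0.3317
  r[B,B] = 1 (diagonal).

R is symmetric with unit diagonal. Assembling:

R = [[1, 0.3317],
 [0.3317, 1]]


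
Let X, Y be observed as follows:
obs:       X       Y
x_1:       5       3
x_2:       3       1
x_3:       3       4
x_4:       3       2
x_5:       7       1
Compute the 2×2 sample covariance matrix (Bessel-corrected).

Step 1 — column means:
  mean(X) = (5 + 3 + 3 + 3 + 7) / 5 = 21/5 = 4.2
  mean(Y) = (3 + 1 + 4 + 2 + 1) / 5 = 11/5 = 2.2

Step 2 — sample covariance S[i,j] = (1/(n-1)) · Σ_k (x_{k,i} - mean_i) · (x_{k,j} - mean_j), with n-1 = 4.
  S[X,X] = ((0.8)·(0.8) + (-1.2)·(-1.2) + (-1.2)·(-1.2) + (-1.2)·(-1.2) + (2.8)·(2.8)) / 4 = 12.8/4 = 3.2
  S[X,Y] = ((0.8)·(0.8) + (-1.2)·(-1.2) + (-1.2)·(1.8) + (-1.2)·(-0.2) + (2.8)·(-1.2)) / 4 = -3.2/4 = -0.8
  S[Y,Y] = ((0.8)·(0.8) + (-1.2)·(-1.2) + (1.8)·(1.8) + (-0.2)·(-0.2) + (-1.2)·(-1.2)) / 4 = 6.8/4 = 1.7

S is symmetric (S[j,i] = S[i,j]). Assembling:

S = [[3.2, -0.8],
 [-0.8, 1.7]]


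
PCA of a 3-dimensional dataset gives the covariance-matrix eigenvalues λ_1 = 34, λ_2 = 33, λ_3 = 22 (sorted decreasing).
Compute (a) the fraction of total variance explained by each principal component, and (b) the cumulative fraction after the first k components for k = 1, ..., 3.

Step 1 — total variance = trace(Sigma) = Σ λ_i = 34 + 33 + 22 = 89.

Step 2 — fraction explained by component i = λ_i / Σ λ:
  PC1: 34/89 = 0.382
  PC2: 33/89 = 0.3708
  PC3: 22/89 = 0.2472

Step 3 — cumulative fraction after k components = (λ_1 + ... + λ_k) / Σ λ:
  k = 1: 34/89 = 0.382
  k = 2: (34 + 33)/89 = 67/89 = 0.7528
  k = 3: (34 + 33 + 22)/89 = 89/89 = 1

Summary (fraction, with percent):

explained: PC1 0.382 (38.2%), PC2 0.3708 (37.08%), PC3 0.2472 (24.72%);  cumulative: 0.382, 0.7528, 1


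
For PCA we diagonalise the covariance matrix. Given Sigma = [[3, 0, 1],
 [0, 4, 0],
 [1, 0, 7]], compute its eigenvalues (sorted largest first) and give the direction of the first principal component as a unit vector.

Step 1 — characteristic polynomial p(λ) = det(λI - Sigma) = λ³ - tr·λ² + c_1·λ - det, where tr = trace, c_1 = sum of the principal 2×2 minors, det = det(Sigma):
  tr = 3 + 4 + 7 = 14,
  c_1 = (3·4 - (0)²) + (3·7 - (1)²) + (4·7 - (0)²) = 12 + 20 + 28 = 60,
  det = 3·(4·7 - (0)²) - (0)·((0)·7 - (0)·(1)) + (1)·((0)·(0) - 4·(1)) = 3·(28) - (0)·(0) + (1)·(-4) = 80.
  So p(λ) = λ³ - 14λ² + 60λ - 80.
Step 2 — look for an integer root (rational root theorem: any rational root is an integer divisor of 80). Testing λ = 4:
  p(4) = 64 - 224 + 240 - 80 = 0  ✓
  Dividing out (λ - 4): p(λ) = (λ - 4)(λ² - 10λ + 20).
Step 3 — remaining eigenvalues from the quadratic λ² - 10λ + 20 = 0:
  Δ = 10² - 4·20 = 100 - 80 = 20,  λ = (10 ± √20)/2 = (10 ± 4.4721)/2 ≈ 7.2361 or 2.7639.
  Sorted: λ_1 = 7.2361,  λ_2 = 4,  λ_3 = 2.7639  (check: sum = 14 = tr ✓).

Step 4 — unit eigenvector for λ_1 ≈ 7.2361: v spans the null space of (Sigma - λ_1 I), whose rows are
  r_1 = (-4.2361, 0, 1),  r_2 = (0, -3.2361, 0),  r_3 = (1, 0, -0.2361).
  v is orthogonal to every row, so take v ∝ r_1 × r_2 = ((0)·(0) - (1)·(-3.2361), (1)·(0) - (-4.2361)·(0), (-4.2361)·(-3.2361) - (0)·(0)) ≈ (3.2361, 0, 13.7082).
  Let u = (3.2361, 0, 13.7082).
  ||u|| = √((3.2361)² + (0)² + (13.7082)²) = √(198.387) ≈ 14.085,  v_1 = u/||u|| ≈ (0.2298, 0, 0.9732) (||v_1|| = 1).

λ_1 = 7.2361,  λ_2 = 4,  λ_3 = 2.7639;  v_1 ≈ (0.2298, 0, 0.9732)


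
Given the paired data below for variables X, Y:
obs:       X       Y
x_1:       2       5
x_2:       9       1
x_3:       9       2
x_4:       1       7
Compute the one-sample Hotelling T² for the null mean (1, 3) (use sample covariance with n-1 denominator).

Step 1 — sample mean vector:
  mean(X) = (2 + 9 + 9 + 1) / 4 = 21/4 = 5.25
  mean(Y) = (5 + 1 + 2 + 7) / 4 = 15/4 = 3.75
  x̄ = (5.25, 3.75),  deviation x̄ - mu_0 = (5.25, 3.75) - (1, 3) = (4.25, 0.75).

Step 2 — sample covariance matrix, S[i,j] = (1/(n-1)) · Σ_k (x_{k,i} - mean_i) · (x_{k,j} - mean_j), divisor n-1 = 3:
  S[X,X] = ((-3.25)·(-3.25) + (3.75)·(3.75) + (3.75)·(3.75) + (-4.25)·(-4.25)) / 3 = 56.75/3 = 18.9167
  S[X,Y] = ((-3.25)·(1.25) + (3.75)·(-2.75) + (3.75)·(-1.75) + (-4.25)·(3.25)) / 3 = -34.75/3 = -11.5833
  S[Y,Y] = ((1.25)·(1.25) + (-2.75)·(-2.75) + (-1.75)·(-1.75) + (3.25)·(3.25)) / 3 = 22.75/3 = 7.5833
  S = [[18.9167, -11.5833],
 [-11.5833, 7.5833]].

Step 3 — invert S. det(S) = 18.9167·7.5833 - (-11.5833)² = 9.2778.
  S^{-1} = (1/det) · [[d, -b], [-b, a]] = [[0.8174, 1.2485],
 [1.2485, 2.0389]].

Step 4 — quadratic form (x̄ - mu_0)^T · S^{-1} · (x̄ - mu_0):
  S^{-1} · (x̄ - mu_0) = (4.4102, 6.8353),
  (x̄ - mu_0)^T · [...] = (4.25)·(4.4102) + (0.75)·(6.8353) = 23.8698.

Step 5 — scale by n: T² = 4 · 23.8698 = 95.479.

T² ≈ 95.479


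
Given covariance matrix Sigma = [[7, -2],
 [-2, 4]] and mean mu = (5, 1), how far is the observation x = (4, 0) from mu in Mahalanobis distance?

Step 1 — centre the observation: (x - mu) = (-1, -1).

Step 2 — invert Sigma. det(Sigma) = 7·4 - (-2)² = 24.
  Sigma^{-1} = (1/det) · [[d, -b], [-b, a]] = [[0.1667, 0.0833],
 [0.0833, 0.2917]].

Step 3 — form the quadratic (x - mu)^T · Sigma^{-1} · (x - mu):
  Sigma^{-1} · (x - mu) = (-0.25, -0.375).
  (x - mu)^T · [Sigma^{-1} · (x - mu)] = (-1)·(-0.25) + (-1)·(-0.375) = 0.625.

Step 4 — take square root: d = √(0.625) ≈ 0.7906.

d(x, mu) = √(0.625) ≈ 0.7906


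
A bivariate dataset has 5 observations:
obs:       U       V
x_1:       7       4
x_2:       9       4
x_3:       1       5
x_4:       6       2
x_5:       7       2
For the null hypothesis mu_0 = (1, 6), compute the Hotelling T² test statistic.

Step 1 — sample mean vector:
  mean(U) = (7 + 9 + 1 + 6 + 7) / 5 = 30/5 = 6
  mean(V) = (4 + 4 + 5 + 2 + 2) / 5 = 17/5 = 3.4
  x̄ = (6, 3.4),  deviation x̄ - mu_0 = (6, 3.4) - (1, 6) = (5, -2.6).

Step 2 — sample covariance matrix, S[i,j] = (1/(n-1)) · Σ_k (x_{k,i} - mean_i) · (x_{k,j} - mean_j), divisor n-1 = 4:
  S[U,U] = ((1)·(1) + (3)·(3) + (-5)·(-5) + (0)·(0) + (1)·(1)) / 4 = 36/4 = 9
  S[U,V] = ((1)·(0.6) + (3)·(0.6) + (-5)·(1.6) + (0)·(-1.4) + (1)·(-1.4)) / 4 = -7/4 = -1.75
  S[V,V] = ((0.6)·(0.6) + (0.6)·(0.6) + (1.6)·(1.6) + (-1.4)·(-1.4) + (-1.4)·(-1.4)) / 4 = 7.2/4 = 1.8
  S = [[9, -1.75],
 [-1.75, 1.8]].

Step 3 — invert S. det(S) = 9·1.8 - (-1.75)² = 13.1375.
  S^{-1} = (1/det) · [[d, -b], [-b, a]] = [[0.137, 0.1332],
 [0.1332, 0.6851]].

Step 4 — quadratic form (x̄ - mu_0)^T · S^{-1} · (x̄ - mu_0):
  S^{-1} · (x̄ - mu_0) = (0.3387, -1.1151),
  (x̄ - mu_0)^T · [...] = (5)·(0.3387) + (-2.6)·(-1.1151) = 4.593.

Step 5 — scale by n: T² = 5 · 4.593 = 22.9648.

T² ≈ 22.9648


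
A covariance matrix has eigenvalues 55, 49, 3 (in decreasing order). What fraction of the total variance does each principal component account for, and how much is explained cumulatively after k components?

Step 1 — total variance = trace(Sigma) = Σ λ_i = 55 + 49 + 3 = 107.

Step 2 — fraction explained by component i = λ_i / Σ λ:
  PC1: 55/107 = 0.514
  PC2: 49/107 = 0.4579
  PC3: 3/107 = 0.028

Step 3 — cumulative fraction after k components = (λ_1 + ... + λ_k) / Σ λ:
  k = 1: 55/107 = 0.514
  k = 2: (55 + 49)/107 = 104/107 = 0.972
  k = 3: (55 + 49 + 3)/107 = 107/107 = 1

Summary (fraction, with percent):

explained: PC1 0.514 (51.4%), PC2 0.4579 (45.79%), PC3 0.028 (2.8%);  cumulative: 0.514, 0.972, 1


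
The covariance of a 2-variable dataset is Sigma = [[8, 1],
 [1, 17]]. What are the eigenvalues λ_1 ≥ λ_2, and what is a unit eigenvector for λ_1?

Step 1 — characteristic polynomial of 2×2 Sigma:
  det(Sigma - λI) = λ² - trace · λ + det = 0.
  trace = 8 + 17 = 25, det = 8·17 - (1)² = 135.
Step 2 — discriminant:
  Δ = trace² - 4·det = 625 - 540 = 85.
Step 3 — eigenvalues:
  λ = (trace ± √Δ)/2 = (25 ± 9.2195)/2,
  λ_1 = 17.1098,  λ_2 = 7.8902.

Step 4 — unit eigenvector for λ_1: solve (Sigma - λ_1 I)v = 0. First row:
  (8 - 17.1098)·v_x + (1)·v_y = 0, i.e. (-9.1098)·v_x + (1)·v_y = 0,
  so v ∝ (b, λ_1 - a) = (1, 9.1098) = u.
  ||u|| = √((1)² + (9.1098)²) = √(83.988) ≈ 9.1645,
  v_1 = u/||u|| ≈ (0.1091, 0.994) (||v_1|| = 1).

λ_1 = 17.1098,  λ_2 = 7.8902;  v_1 ≈ (0.1091, 0.994)


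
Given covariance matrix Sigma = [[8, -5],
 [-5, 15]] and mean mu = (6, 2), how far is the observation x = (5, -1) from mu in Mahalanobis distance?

Step 1 — centre the observation: (x - mu) = (-1, -3).

Step 2 — invert Sigma. det(Sigma) = 8·15 - (-5)² = 95.
  Sigma^{-1} = (1/det) · [[d, -b], [-b, a]] = [[0.1579, 0.0526],
 [0.0526, 0.0842]].

Step 3 — form the quadratic (x - mu)^T · Sigma^{-1} · (x - mu):
  Sigma^{-1} · (x - mu) = (-0.3158, -0.3053).
  (x - mu)^T · [Sigma^{-1} · (x - mu)] = (-1)·(-0.3158) + (-3)·(-0.3053) = 1.2316.

Step 4 — take square root: d = √(1.2316) ≈ 1.1098.

d(x, mu) = √(1.2316) ≈ 1.1098


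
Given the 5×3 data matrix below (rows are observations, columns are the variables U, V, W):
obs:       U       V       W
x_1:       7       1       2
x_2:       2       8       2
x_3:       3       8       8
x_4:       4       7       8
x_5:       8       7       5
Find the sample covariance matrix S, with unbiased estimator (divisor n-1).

Step 1 — column means:
  mean(U) = (7 + 2 + 3 + 4 + 8) / 5 = 24/5 = 4.8
  mean(V) = (1 + 8 + 8 + 7 + 7) / 5 = 31/5 = 6.2
  mean(W) = (2 + 2 + 8 + 8 + 5) / 5 = 25/5 = 5

Step 2 — sample covariance S[i,j] = (1/(n-1)) · Σ_k (x_{k,i} - mean_i) · (x_{k,j} - mean_j), with n-1 = 4.
  S[U,U] = ((2.2)·(2.2) + (-2.8)·(-2.8) + (-1.8)·(-1.8) + (-0.8)·(-0.8) + (3.2)·(3.2)) / 4 = 26.8/4 = 6.7
  S[U,V] = ((2.2)·(-5.2) + (-2.8)·(1.8) + (-1.8)·(1.8) + (-0.8)·(0.8) + (3.2)·(0.8)) / 4 = -17.8/4 = -4.45
  S[U,W] = ((2.2)·(-3) + (-2.8)·(-3) + (-1.8)·(3) + (-0.8)·(3) + (3.2)·(0)) / 4 = -6/4 = -1.5
  S[V,V] = ((-5.2)·(-5.2) + (1.8)·(1.8) + (1.8)·(1.8) + (0.8)·(0.8) + (0.8)·(0.8)) / 4 = 34.8/4 = 8.7
  S[V,W] = ((-5.2)·(-3) + (1.8)·(-3) + (1.8)·(3) + (0.8)·(3) + (0.8)·(0)) / 4 = 18/4 = 4.5
  S[W,W] = ((-3)·(-3) + (-3)·(-3) + (3)·(3) + (3)·(3) + (0)·(0)) / 4 = 36/4 = 9

S is symmetric (S[j,i] = S[i,j]). Assembling:

S = [[6.7, -4.45, -1.5],
 [-4.45, 8.7, 4.5],
 [-1.5, 4.5, 9]]


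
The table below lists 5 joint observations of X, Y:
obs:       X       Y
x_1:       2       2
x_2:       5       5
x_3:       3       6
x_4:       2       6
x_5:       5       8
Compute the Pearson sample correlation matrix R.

Step 1 — column means:
  mean(X) = (2 + 5 + 3 + 2 + 5) / 5 = 17/5 = 3.4
  mean(Y) = (2 + 5 + 6 + 6 + 8) / 5 = 27/5 = 5.4

Step 2 — sample variances and covariances s[i,j] = (1/(n-1)) · Σ_k (x_{k,i} - mean_i) · (x_{k,j} - mean_j), with n-1 = 4:
  s[X,X] = ((-1.4)·(-1.4) + (1.6)·(1.6) + (-0.4)·(-0.4) + (-1.4)·(-1.4) + (1.6)·(1.6)) / 4 = 9.2/4 = 2.3
  s[X,Y] = ((-1.4)·(-3.4) + (1.6)·(-0.4) + (-0.4)·(0.6) + (-1.4)·(0.6) + (1.6)·(2.6)) / 4 = 7.2/4 = 1.8
  s[Y,Y] = ((-3.4)·(-3.4) + (-0.4)·(-0.4) + (0.6)·(0.6) + (0.6)·(0.6) + (2.6)·(2.6)) / 4 = 19.2/4 = 4.8
  Sample standard deviations s_i = √(s[i,i]):
  s(X) = √(2.3) = 1.5166
  s(Y) = √(4.8) = 2.1909

Step 3 — r_{ij} = s_{ij} / (s_i · s_j):
  r[X,X] = 1 (diagonal).
  r[X,Y] = 1.8 / (1.5166 · 2.1909) = 1.8 / 3.3226 = 0.5417
  r[Y,Y] = 1 (diagonal).

R is symmetric with unit diagonal. Assembling:

R = [[1, 0.5417],
 [0.5417, 1]]


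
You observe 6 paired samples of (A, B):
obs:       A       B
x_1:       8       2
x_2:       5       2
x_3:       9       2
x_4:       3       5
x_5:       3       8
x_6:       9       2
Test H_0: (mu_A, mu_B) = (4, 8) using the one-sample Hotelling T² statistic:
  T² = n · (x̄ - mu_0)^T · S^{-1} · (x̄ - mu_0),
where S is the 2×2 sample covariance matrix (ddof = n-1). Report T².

Step 1 — sample mean vector:
  mean(A) = (8 + 5 + 9 + 3 + 3 + 9) / 6 = 37/6 = 6.1667
  mean(B) = (2 + 2 + 2 + 5 + 8 + 2) / 6 = 21/6 = 3.5
  x̄ = (6.1667, 3.5),  deviation x̄ - mu_0 = (6.1667, 3.5) - (4, 8) = (2.1667, -4.5).

Step 2 — sample covariance matrix, S[i,j] = (1/(n-1)) · Σ_k (x_{k,i} - mean_i) · (x_{k,j} - mean_j), divisor n-1 = 5:
  S[A,A] = ((1.8333)·(1.8333) + (-1.1667)·(-1.1667) + (2.8333)·(2.8333) + (-3.1667)·(-3.1667) + (-3.1667)·(-3.1667) + (2.8333)·(2.8333)) / 5 = 40.8333/5 = 8.1667
  S[A,B] = ((1.8333)·(-1.5) + (-1.1667)·(-1.5) + (2.8333)·(-1.5) + (-3.1667)·(1.5) + (-3.1667)·(4.5) + (2.8333)·(-1.5)) / 5 = -28.5/5 = -5.7
  S[B,B] = ((-1.5)·(-1.5) + (-1.5)·(-1.5) + (-1.5)·(-1.5) + (1.5)·(1.5) + (4.5)·(4.5) + (-1.5)·(-1.5)) / 5 = 31.5/5 = 6.3
  S = [[8.1667, -5.7],
 [-5.7, 6.3]].

Step 3 — invert S. det(S) = 8.1667·6.3 - (-5.7)² = 18.96.
  S^{-1} = (1/det) · [[d, -b], [-b, a]] = [[0.3323, 0.3006],
 [0.3006, 0.4307]].

Step 4 — quadratic form (x̄ - mu_0)^T · S^{-1} · (x̄ - mu_0):
  S^{-1} · (x̄ - mu_0) = (-0.6329, -1.2869),
  (x̄ - mu_0)^T · [...] = (2.1667)·(-0.6329) + (-4.5)·(-1.2869) = 4.4198.

Step 5 — scale by n: T² = 6 · 4.4198 = 26.519.

T² ≈ 26.519


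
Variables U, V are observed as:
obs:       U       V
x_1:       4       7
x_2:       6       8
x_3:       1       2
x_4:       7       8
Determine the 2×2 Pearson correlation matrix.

Step 1 — column means:
  mean(U) = (4 + 6 + 1 + 7) / 4 = 18/4 = 4.5
  mean(V) = (7 + 8 + 2 + 8) / 4 = 25/4 = 6.25

Step 2 — sample variances and covariances s[i,j] = (1/(n-1)) · Σ_k (x_{k,i} - mean_i) · (x_{k,j} - mean_j), with n-1 = 3:
  s[U,U] = ((-0.5)·(-0.5) + (1.5)·(1.5) + (-3.5)·(-3.5) + (2.5)·(2.5)) / 3 = 21/3 = 7
  s[U,V] = ((-0.5)·(0.75) + (1.5)·(1.75) + (-3.5)·(-4.25) + (2.5)·(1.75)) / 3 = 21.5/3 = 7.1667
  s[V,V] = ((0.75)·(0.75) + (1.75)·(1.75) + (-4.25)·(-4.25) + (1.75)·(1.75)) / 3 = 24.75/3 = 8.25
  Sample standard deviations s_i = √(s[i,i]):
  s(U) = √(7) = 2.6458
  s(V) = √(8.25) = 2.8723

Step 3 — r_{ij} = s_{ij} / (s_i · s_j):
  r[U,U] = 1 (diagonal).
  r[U,V] = 7.1667 / (2.6458 · 2.8723) = 7.1667 / 7.5993 = 0.9431
  r[V,V] = 1 (diagonal).

R is symmetric with unit diagonal. Assembling:

R = [[1, 0.9431],
 [0.9431, 1]]


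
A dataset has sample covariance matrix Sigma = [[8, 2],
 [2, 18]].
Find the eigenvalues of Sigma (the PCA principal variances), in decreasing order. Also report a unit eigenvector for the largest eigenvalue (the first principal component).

Step 1 — characteristic polynomial of 2×2 Sigma:
  det(Sigma - λI) = λ² - trace · λ + det = 0.
  trace = 8 + 18 = 26, det = 8·18 - (2)² = 140.
Step 2 — discriminant:
  Δ = trace² - 4·det = 676 - 560 = 116.
Step 3 — eigenvalues:
  λ = (trace ± √Δ)/2 = (26 ± 10.7703)/2,
  λ_1 = 18.3852,  λ_2 = 7.6148.

Step 4 — unit eigenvector for λ_1: solve (Sigma - λ_1 I)v = 0. First row:
  (8 - 18.3852)·v_x + (2)·v_y = 0, i.e. (-10.3852)·v_x + (2)·v_y = 0,
  so v ∝ (b, λ_1 - a) = (2, 10.3852) = u.
  ||u|| = √((2)² + (10.3852)²) = √(111.8516) ≈ 10.576,
  v_1 = u/||u|| ≈ (0.1891, 0.982) (||v_1|| = 1).

λ_1 = 18.3852,  λ_2 = 7.6148;  v_1 ≈ (0.1891, 0.982)


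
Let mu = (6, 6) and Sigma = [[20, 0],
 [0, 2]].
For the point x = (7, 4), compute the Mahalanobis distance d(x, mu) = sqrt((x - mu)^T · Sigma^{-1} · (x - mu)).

Step 1 — centre the observation: (x - mu) = (1, -2).

Step 2 — invert Sigma. det(Sigma) = 20·2 - (0)² = 40.
  Sigma^{-1} = (1/det) · [[d, -b], [-b, a]] = [[0.05, 0],
 [0, 0.5]].

Step 3 — form the quadratic (x - mu)^T · Sigma^{-1} · (x - mu):
  Sigma^{-1} · (x - mu) = (0.05, -1).
  (x - mu)^T · [Sigma^{-1} · (x - mu)] = (1)·(0.05) + (-2)·(-1) = 2.05.

Step 4 — take square root: d = √(2.05) ≈ 1.4318.

d(x, mu) = √(2.05) ≈ 1.4318


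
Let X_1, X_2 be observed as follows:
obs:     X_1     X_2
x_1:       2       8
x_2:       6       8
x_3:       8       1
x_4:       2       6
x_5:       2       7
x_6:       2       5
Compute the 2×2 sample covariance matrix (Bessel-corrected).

Step 1 — column means:
  mean(X_1) = (2 + 6 + 8 + 2 + 2 + 2) / 6 = 22/6 = 3.6667
  mean(X_2) = (8 + 8 + 1 + 6 + 7 + 5) / 6 = 35/6 = 5.8333

Step 2 — sample covariance S[i,j] = (1/(n-1)) · Σ_k (x_{k,i} - mean_i) · (x_{k,j} - mean_j), with n-1 = 5.
  S[X_1,X_1] = ((-1.6667)·(-1.6667) + (2.3333)·(2.3333) + (4.3333)·(4.3333) + (-1.6667)·(-1.6667) + (-1.6667)·(-1.6667) + (-1.6667)·(-1.6667)) / 5 = 35.3333/5 = 7.0667
  S[X_1,X_2] = ((-1.6667)·(2.1667) + (2.3333)·(2.1667) + (4.3333)·(-4.8333) + (-1.6667)·(0.1667) + (-1.6667)·(1.1667) + (-1.6667)·(-0.8333)) / 5 = -20.3333/5 = -4.0667
  S[X_2,X_2] = ((2.1667)·(2.1667) + (2.1667)·(2.1667) + (-4.8333)·(-4.8333) + (0.1667)·(0.1667) + (1.1667)·(1.1667) + (-0.8333)·(-0.8333)) / 5 = 34.8333/5 = 6.9667

S is symmetric (S[j,i] = S[i,j]). Assembling:

S = [[7.0667, -4.0667],
 [-4.0667, 6.9667]]


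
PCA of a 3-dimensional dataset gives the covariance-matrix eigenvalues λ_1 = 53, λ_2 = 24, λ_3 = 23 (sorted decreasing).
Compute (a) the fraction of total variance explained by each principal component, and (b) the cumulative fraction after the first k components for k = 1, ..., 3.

Step 1 — total variance = trace(Sigma) = Σ λ_i = 53 + 24 + 23 = 100.

Step 2 — fraction explained by component i = λ_i / Σ λ:
  PC1: 53/100 = 0.53
  PC2: 24/100 = 0.24
  PC3: 23/100 = 0.23

Step 3 — cumulative fraction after k components = (λ_1 + ... + λ_k) / Σ λ:
  k = 1: 53/100 = 0.53
  k = 2: (53 + 24)/100 = 77/100 = 0.77
  k = 3: (53 + 24 + 23)/100 = 100/100 = 1

Summary (fraction, with percent):

explained: PC1 0.53 (53%), PC2 0.24 (24%), PC3 0.23 (23%);  cumulative: 0.53, 0.77, 1


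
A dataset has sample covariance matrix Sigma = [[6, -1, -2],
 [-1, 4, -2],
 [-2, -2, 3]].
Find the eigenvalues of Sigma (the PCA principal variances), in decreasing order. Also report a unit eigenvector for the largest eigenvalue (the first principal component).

Step 1 — characteristic polynomial p(λ) = det(λI - Sigma) = λ³ - tr·λ² + c_1·λ - det, where tr = trace, c_1 = sum of the principal 2×2 minors, det = det(Sigma):
  tr = 6 + 4 + 3 = 13,
  c_1 = (6·4 - (-1)²) + (6·3 - (-2)²) + (4·3 - (-2)²) = 23 + 14 + 8 = 45,
  det = 6·(4·3 - (-2)²) - (-1)·((-1)·3 - (-2)·(-2)) + (-2)·((-1)·(-2) - 4·(-2)) = 6·(8) - (-1)·(-7) + (-2)·(10) = 21.
  So p(λ) = λ³ - 13λ² + 45λ - 21.
Step 2 — look for an integer root (rational root theorem: any rational root is an integer divisor of 21). Testing λ = 7:
  p(7) = 343 - 637 + 315 - 21 = 0  ✓
  Dividing out (λ - 7): p(λ) = (λ - 7)(λ² - 6λ + 3).
Step 3 — remaining eigenvalues from the quadratic λ² - 6λ + 3 = 0:
  Δ = 6² - 4·3 = 36 - 12 = 24,  λ = (6 ± √24)/2 = (6 ± 4.899)/2 ≈ 5.4495 or 0.5505.
  Sorted: λ_1 = 7,  λ_2 = 5.4495,  λ_3 = 0.5505  (check: sum = 13 = tr ✓).

Step 4 — unit eigenvector for λ_1 = 7: v spans the null space of (Sigma - λ_1 I), whose rows are
  r_1 = (-1, -1, -2),  r_2 = (-1, -3, -2),  r_3 = (-2, -2, -4).
  v is orthogonal to every row, so take v ∝ r_1 × r_2 = ((-1)·(-2) - (-2)·(-3), (-2)·(-1) - (-1)·(-2), (-1)·(-3) - (-1)·(-1)) = (-4, 0, 2).
  Rescale (divide by 2; multiply by -1 so the first nonzero entry is positive): u = (2, 0, -1).
  ||u|| = √((2)² + (0)² + (-1)²) = √(5) ≈ 2.2361,  v_1 = u/||u|| ≈ (0.8944, 0, -0.4472) (||v_1|| = 1).

λ_1 = 7,  λ_2 = 5.4495,  λ_3 = 0.5505;  v_1 ≈ (0.8944, 0, -0.4472)
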